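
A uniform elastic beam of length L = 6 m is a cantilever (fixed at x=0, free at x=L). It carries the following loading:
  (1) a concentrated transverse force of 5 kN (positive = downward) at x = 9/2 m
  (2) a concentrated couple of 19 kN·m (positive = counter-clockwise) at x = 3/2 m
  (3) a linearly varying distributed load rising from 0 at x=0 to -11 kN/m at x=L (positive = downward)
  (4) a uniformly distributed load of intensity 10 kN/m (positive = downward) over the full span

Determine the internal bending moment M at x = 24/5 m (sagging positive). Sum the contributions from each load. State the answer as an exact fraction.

Load 1 — point force P=5 kN at a=9/2 m (b=L-a=3/2):
  M_1 = 0  [x>a] = 0 kN·m
Load 2 — applied couple M₀=19 kN·m at a=3/2 m (b=L-a=9/2):
  M_2 = 0  [x>a] = 0 kN·m
Load 3 — triangular load w₀=-11 kN/m (0→w₀ over full span):
  M_3 = w₀Lx/2 - w₀L²/3 - w₀x³/(6L) = (-11)·6·(24/5)/2 - (-11)·6²/3 - (-11)·(24/5)³/(6·6) = 924/125 kN·m
Load 4 — uniform load w=10 kN/m over full span:
  M_4 = -w(L-x)²/2 = -10·(6-(24/5))²/2 = -36/5 kN·m
Superposition: M = Σ M_i = 24/125 kN·m ≈ 0.192000 kN·m

M(24/5) = 24/125 kN·m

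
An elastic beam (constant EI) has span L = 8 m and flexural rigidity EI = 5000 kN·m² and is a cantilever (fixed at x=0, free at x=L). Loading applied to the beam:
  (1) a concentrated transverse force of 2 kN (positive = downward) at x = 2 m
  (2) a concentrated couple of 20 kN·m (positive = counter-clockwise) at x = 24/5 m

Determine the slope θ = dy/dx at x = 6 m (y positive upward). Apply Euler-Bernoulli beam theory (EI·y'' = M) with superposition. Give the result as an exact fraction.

Load 1 — point force P=2 kN at a=2 m (b=L-a=6):
  θ_1 = -Pa²/(2EI)  [x>a] = -2·2²/(2·5000) = -1/1250 rad
Load 2 — applied couple M₀=20 kN·m at a=24/5 m (b=L-a=16/5):
  θ_2 = M₀a/EI  [x>a] = 20·(24/5)/5000 = 12/625 rad
Superposition: θ = Σ θ_i = 23/1250 rad ≈ 0.018400 rad

θ(6) = 23/1250 rad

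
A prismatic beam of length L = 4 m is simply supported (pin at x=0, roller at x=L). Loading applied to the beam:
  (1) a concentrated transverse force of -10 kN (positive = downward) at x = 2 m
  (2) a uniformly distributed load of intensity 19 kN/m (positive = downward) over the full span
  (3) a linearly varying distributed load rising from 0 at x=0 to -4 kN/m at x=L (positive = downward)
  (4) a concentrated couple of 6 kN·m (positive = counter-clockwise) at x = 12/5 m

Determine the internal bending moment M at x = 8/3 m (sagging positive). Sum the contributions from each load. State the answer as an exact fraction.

Load 1 — point force P=-10 kN at a=2 m (b=L-a=2):
  M_1 = Pa(L-x)/L  [x>a] = (-10)·2·(4-(8/3))/4 = -20/3 kN·m
Load 2 — uniform load w=19 kN/m over full span:
  M_2 = wx(L-x)/2 = 19·(8/3)·(4-(8/3))/2 = 304/9 kN·m
Load 3 — triangular load w₀=-4 kN/m (0→w₀ over full span):
  M_3 = w₀Lx/6 - w₀x³/(6L) = (-4)·4·(8/3)/6 - (-4)·(8/3)³/(6·4) = -320/81 kN·m
Load 4 — applied couple M₀=6 kN·m at a=12/5 m (b=L-a=8/5):
  M_4 = M₀x/L - M₀  [x>a] = 6·(8/3)/4 - 6 = -2 kN·m
Superposition: M = Σ M_i = 1714/81 kN·m ≈ 21.160494 kN·m

M(8/3) = 1714/81 kN·m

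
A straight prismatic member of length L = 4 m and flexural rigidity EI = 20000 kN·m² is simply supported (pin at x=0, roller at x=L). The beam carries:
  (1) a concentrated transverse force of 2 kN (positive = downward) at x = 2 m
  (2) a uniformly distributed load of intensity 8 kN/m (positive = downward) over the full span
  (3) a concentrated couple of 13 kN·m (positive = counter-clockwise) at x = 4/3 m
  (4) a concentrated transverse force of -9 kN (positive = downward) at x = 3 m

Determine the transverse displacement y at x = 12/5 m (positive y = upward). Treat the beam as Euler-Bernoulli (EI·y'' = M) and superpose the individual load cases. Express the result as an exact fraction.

Load 1 — point force P=2 kN at a=2 m (b=L-a=2):
  y_1 = -Pa(L-x)(2Lx-a²-x²)/(6LEI)  [x>a] = -2·2·(4-(12/5))·(2·4·(12/5)-2²-(12/5)²)/(6·4·20000) = -59/468750 m
Load 2 — uniform load w=8 kN/m over full span:
  y_2 = -wx(L³-2Lx²+x³)/(24EI) = -8·(12/5)·(4³-2·4·(12/5)²+(12/5)³)/(24·20000) = -496/390625 m
Load 3 — applied couple M₀=13 kN·m at a=4/3 m (b=L-a=8/3):
  y_3 = (M₀x³/(6L)-M₀(x-a)²/2+C₁x)/EI  [x>a] with C₁=M₀(3b²-L²)/(6L)=26/9 = (13·(12/5)³/(6·4)-13·((12/5)-(4/3))²/2+(26/9)·(12/5))/20000 = 247/703125 m
Load 4 — point force P=-9 kN at a=3 m (b=L-a=1):
  y_4 = -Pbx(L²-b²-x²)/(6LEI)  [x≤a] = -(-9)·1·(12/5)·(4²-1²-(12/5)²)/(6·4·20000) = 2079/5000000 m
Superposition: y = Σ y_i = -141421/225000000 m ≈ -0.000629 m

y(12/5) = -141421/225000000 m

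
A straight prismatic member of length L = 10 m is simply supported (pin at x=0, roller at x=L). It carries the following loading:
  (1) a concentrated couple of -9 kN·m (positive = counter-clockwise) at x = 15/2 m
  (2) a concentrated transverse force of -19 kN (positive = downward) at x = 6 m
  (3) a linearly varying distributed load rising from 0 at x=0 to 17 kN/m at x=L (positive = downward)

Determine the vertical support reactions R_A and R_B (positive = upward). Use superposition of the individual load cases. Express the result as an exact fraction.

R_A = 119/6 kN, R_B = 277/6 kN

Load 1 — applied couple M₀=-9 kN·m at a=15/2 m (b=L-a=5/2):
  R_A = M₀/L = (-9)/10 = -9/10 kN
  R_B = -M₀/L = -(-9)/10 = 9/10 kN
Load 2 — point force P=-19 kN at a=6 m (b=L-a=4):
  R_A = Pb/L = (-19)·4/10 = -38/5 kN
  R_B = Pa/L = (-19)·6/10 = -57/5 kN
Load 3 — triangular load w₀=17 kN/m (0→w₀ over full span):
  R_A = w₀L/6 = 17·10/6 = 85/3 kN
  R_B = w₀L/3 = 17·10/3 = 170/3 kN
Superposition: R_A = 119/6 kN, R_B = 277/6 kN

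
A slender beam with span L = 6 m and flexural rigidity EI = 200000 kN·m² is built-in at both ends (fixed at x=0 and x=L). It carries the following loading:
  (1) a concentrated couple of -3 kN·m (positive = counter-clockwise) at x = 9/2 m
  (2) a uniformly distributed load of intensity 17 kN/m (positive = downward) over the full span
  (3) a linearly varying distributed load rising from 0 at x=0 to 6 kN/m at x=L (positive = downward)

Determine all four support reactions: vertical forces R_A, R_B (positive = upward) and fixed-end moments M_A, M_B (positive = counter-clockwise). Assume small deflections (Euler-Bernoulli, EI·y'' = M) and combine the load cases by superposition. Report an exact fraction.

R_A = 4467/80 kN, M_A = 4581/80 kN·m, R_B = 5133/80 kN, M_B = -4899/80 kN·m

Load 1 — applied couple M₀=-3 kN·m at a=9/2 m (b=L-a=3/2):
  R_A = 6M₀ab/L³ = 6·(-3)·(9/2)·(3/2)/6³ = -9/16 kN
  M_A = M₀b(2a-b)/L² = (-3)·(3/2)·(2·(9/2)-(3/2))/6² = -15/16 kN·m
  R_B = -6M₀ab/L³ = -6·(-3)·(9/2)·(3/2)/6³ = 9/16 kN
  M_B = M₀a(2b-a)/L² = (-3)·(9/2)·(2·(3/2)-(9/2))/6² = 9/16 kN·m
Load 2 — uniform load w=17 kN/m over full span:
  R_A = wL/2 = 17·6/2 = 51 kN
  M_A = wL²/12 = 17·6²/12 = 51 kN·m
  R_B = wL/2 = 17·6/2 = 51 kN
  M_B = -wL²/12 = -17·6²/12 = -51 kN·m
Load 3 — triangular load w₀=6 kN/m (0→w₀ over full span):
  R_A = 3w₀L/20 = 3·6·6/20 = 27/5 kN
  M_A = w₀L²/30 = 6·6²/30 = 36/5 kN·m
  R_B = 7w₀L/20 = 7·6·6/20 = 63/5 kN
  M_B = -w₀L²/20 = -6·6²/20 = -54/5 kN·m
Superposition: R_A = 4467/80 kN, M_A = 4581/80 kN·m, R_B = 5133/80 kN, M_B = -4899/80 kN·m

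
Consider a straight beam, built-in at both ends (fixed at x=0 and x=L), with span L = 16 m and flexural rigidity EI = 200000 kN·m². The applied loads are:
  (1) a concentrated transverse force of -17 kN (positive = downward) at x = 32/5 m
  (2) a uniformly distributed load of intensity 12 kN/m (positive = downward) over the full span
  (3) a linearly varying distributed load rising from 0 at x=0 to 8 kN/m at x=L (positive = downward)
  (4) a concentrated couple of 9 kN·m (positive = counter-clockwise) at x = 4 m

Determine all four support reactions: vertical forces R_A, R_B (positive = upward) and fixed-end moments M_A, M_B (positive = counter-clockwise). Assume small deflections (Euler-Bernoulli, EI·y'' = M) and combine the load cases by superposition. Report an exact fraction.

R_A = 1677069/16000 kN, M_A = 1700467/6000 kN·m, R_B = 2146931/16000 kN, M_B = -658951/2000 kN·m

Load 1 — point force P=-17 kN at a=32/5 m (b=L-a=48/5):
  R_A = Pb²(3a+b)/L³ = (-17)·(48/5)²·(3·(32/5)+(48/5))/16³ = -1377/125 kN
  M_A = Pab²/L² = (-17)·(32/5)·(48/5)²/16² = -4896/125 kN·m
  R_B = Pa²(a+3b)/L³ = (-17)·(32/5)²·((32/5)+3·(48/5))/16³ = -748/125 kN
  M_B = -Pa²b/L² = -(-17)·(32/5)²·(48/5)/16² = 3264/125 kN·m
Load 2 — uniform load w=12 kN/m over full span:
  R_A = wL/2 = 12·16/2 = 96 kN
  M_A = wL²/12 = 12·16²/12 = 256 kN·m
  R_B = wL/2 = 12·16/2 = 96 kN
  M_B = -wL²/12 = -12·16²/12 = -256 kN·m
Load 3 — triangular load w₀=8 kN/m (0→w₀ over full span):
  R_A = 3w₀L/20 = 3·8·16/20 = 96/5 kN
  M_A = w₀L²/30 = 8·16²/30 = 1024/15 kN·m
  R_B = 7w₀L/20 = 7·8·16/20 = 224/5 kN
  M_B = -w₀L²/20 = -8·16²/20 = -512/5 kN·m
Load 4 — applied couple M₀=9 kN·m at a=4 m (b=L-a=12):
  R_A = 6M₀ab/L³ = 6·9·4·12/16³ = 81/128 kN
  M_A = M₀b(2a-b)/L² = 9·12·(2·4-12)/16² = -27/16 kN·m
  R_B = -6M₀ab/L³ = -6·9·4·12/16³ = -81/128 kN
  M_B = M₀a(2b-a)/L² = 9·4·(2·12-4)/16² = 45/16 kN·m
Superposition: R_A = 1677069/16000 kN, M_A = 1700467/6000 kN·m, R_B = 2146931/16000 kN, M_B = -658951/2000 kN·m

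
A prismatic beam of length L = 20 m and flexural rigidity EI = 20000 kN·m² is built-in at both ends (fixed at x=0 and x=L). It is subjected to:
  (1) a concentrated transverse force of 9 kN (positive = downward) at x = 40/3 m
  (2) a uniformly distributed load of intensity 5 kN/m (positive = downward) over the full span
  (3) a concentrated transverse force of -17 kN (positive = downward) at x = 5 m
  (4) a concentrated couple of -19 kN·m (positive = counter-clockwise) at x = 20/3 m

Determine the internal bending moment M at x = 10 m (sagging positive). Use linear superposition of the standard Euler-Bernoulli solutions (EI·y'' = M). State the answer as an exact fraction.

M(10) = 2137/24 kN·m

Load 1 — point force P=9 kN at a=40/3 m (b=L-a=20/3):
  M_1 = Pb²(3a+b)x/L³ - Pab²/L²  [x≤a] = 9·(20/3)²·(3·(40/3)+(20/3))·10/20³ - 9·(40/3)·(20/3)²/20² = 10 kN·m
Load 2 — uniform load w=5 kN/m over full span:
  M_2 = wLx/2 - wL²/12 - wx²/2 = 5·20·10/2 - 5·20²/12 - 5·10²/2 = 250/3 kN·m
Load 3 — point force P=-17 kN at a=5 m (b=L-a=15):
  M_3 = Pa²(a+3b)(L-x)/L³ - Pa²b/L²  [x>a] = (-17)·5²·(5+3·15)·(20-10)/20³ - (-17)·5²·15/20² = -85/8 kN·m
Load 4 — applied couple M₀=-19 kN·m at a=20/3 m (b=L-a=40/3):
  M_4 = R_Ax - M_A - M₀  [x>a] with R_A=-19/15, M_A=0 = (-19/15)·10 - 0 - (-19) = 19/3 kN·m
Superposition: M = Σ M_i = 2137/24 kN·m ≈ 89.041667 kN·m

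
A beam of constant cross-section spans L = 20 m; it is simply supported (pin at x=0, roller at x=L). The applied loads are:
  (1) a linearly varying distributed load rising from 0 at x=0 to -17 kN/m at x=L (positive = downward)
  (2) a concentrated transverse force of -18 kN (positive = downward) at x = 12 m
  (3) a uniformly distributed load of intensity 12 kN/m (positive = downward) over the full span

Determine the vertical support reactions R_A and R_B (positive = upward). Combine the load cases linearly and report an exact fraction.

Load 1 — triangular load w₀=-17 kN/m (0→w₀ over full span):
  R_A = w₀L/6 = (-17)·20/6 = -170/3 kN
  R_B = w₀L/3 = (-17)·20/3 = -340/3 kN
Load 2 — point force P=-18 kN at a=12 m (b=L-a=8):
  R_A = Pb/L = (-18)·8/20 = -36/5 kN
  R_B = Pa/L = (-18)·12/20 = -54/5 kN
Load 3 — uniform load w=12 kN/m over full span:
  R_A = wL/2 = 12·20/2 = 120 kN
  R_B = wL/2 = 12·20/2 = 120 kN
Superposition: R_A = 842/15 kN, R_B = -62/15 kN

R_A = 842/15 kN, R_B = -62/15 kN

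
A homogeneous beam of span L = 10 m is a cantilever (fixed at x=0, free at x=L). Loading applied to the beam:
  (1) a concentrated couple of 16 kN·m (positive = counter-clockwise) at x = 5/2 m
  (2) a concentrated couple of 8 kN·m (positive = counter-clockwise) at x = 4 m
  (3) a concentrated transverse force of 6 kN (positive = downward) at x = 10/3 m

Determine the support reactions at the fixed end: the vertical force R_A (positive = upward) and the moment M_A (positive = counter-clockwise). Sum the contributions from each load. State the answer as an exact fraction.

R_A = 6 kN, M_A = -4 kN·m

Load 1 — applied couple M₀=16 kN·m at a=5/2 m (b=L-a=15/2):
  R_A = 0 kN
  M_A = -M₀ = -16 kN·m
Load 2 — applied couple M₀=8 kN·m at a=4 m (b=L-a=6):
  R_A = 0 kN
  M_A = -M₀ = -8 kN·m
Load 3 — point force P=6 kN at a=10/3 m (b=L-a=20/3):
  R_A = P = 6 kN
  M_A = Pa = 6·(10/3) = 20 kN·m
Superposition: R_A = 6 kN, M_A = -4 kN·m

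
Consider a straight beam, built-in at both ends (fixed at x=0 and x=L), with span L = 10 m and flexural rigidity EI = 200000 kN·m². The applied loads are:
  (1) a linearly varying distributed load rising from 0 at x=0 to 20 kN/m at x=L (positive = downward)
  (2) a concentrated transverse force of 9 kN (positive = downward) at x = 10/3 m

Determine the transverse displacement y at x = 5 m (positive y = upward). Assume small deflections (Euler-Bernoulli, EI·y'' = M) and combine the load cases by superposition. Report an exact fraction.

Load 1 — triangular load w₀=20 kN/m (0→w₀ over full span):
  y_1 = -w₀x²(L-x)²(x+2L)/(120LEI) = -20·5²·(10-5)²·(5+2·10)/(120·10·200000) = -1/768 m
Load 2 — point force P=9 kN at a=10/3 m (b=L-a=20/3):
  y_2 = -Pa²(L-x)²(3bL-(3b+a)(L-x))/(6L³EI)  [x>a] = -9·(10/3)²·(10-5)²·(3·(20/3)·10-(3·(20/3)+(10/3))·(10-5))/(6·10³·200000) = -1/5760 m
Superposition: y = Σ y_i = -17/11520 m ≈ -0.001476 m

y(5) = -17/11520 m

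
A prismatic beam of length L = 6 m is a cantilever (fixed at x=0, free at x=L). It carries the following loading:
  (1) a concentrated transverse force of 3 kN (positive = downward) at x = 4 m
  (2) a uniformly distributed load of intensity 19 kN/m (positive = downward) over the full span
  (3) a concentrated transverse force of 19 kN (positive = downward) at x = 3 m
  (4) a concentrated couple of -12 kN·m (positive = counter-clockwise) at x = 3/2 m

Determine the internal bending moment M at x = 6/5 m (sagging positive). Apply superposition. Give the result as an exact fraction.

M(6/5) = -6837/25 kN·m

Load 1 — point force P=3 kN at a=4 m (b=L-a=2):
  M_1 = -P(a-x)  [x≤a] = -3·(4-(6/5)) = -42/5 kN·m
Load 2 — uniform load w=19 kN/m over full span:
  M_2 = -w(L-x)²/2 = -19·(6-(6/5))²/2 = -5472/25 kN·m
Load 3 — point force P=19 kN at a=3 m (b=L-a=3):
  M_3 = -P(a-x)  [x≤a] = -19·(3-(6/5)) = -171/5 kN·m
Load 4 — applied couple M₀=-12 kN·m at a=3/2 m (b=L-a=9/2):
  M_4 = M₀  [x≤a] = (-12) = -12 kN·m
Superposition: M = Σ M_i = -6837/25 kN·m ≈ -273.480000 kN·m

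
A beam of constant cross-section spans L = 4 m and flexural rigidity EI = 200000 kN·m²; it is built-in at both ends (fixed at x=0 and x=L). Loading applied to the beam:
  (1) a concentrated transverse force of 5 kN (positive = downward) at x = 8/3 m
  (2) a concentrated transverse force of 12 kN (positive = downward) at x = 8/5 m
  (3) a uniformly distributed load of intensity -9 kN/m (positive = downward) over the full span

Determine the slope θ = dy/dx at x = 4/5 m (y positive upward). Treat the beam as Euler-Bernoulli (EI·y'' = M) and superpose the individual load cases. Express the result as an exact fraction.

θ(4/5) = 8399/2109375000 rad

Load 1 — point force P=5 kN at a=8/3 m (b=L-a=4/3):
  θ_1 = -Pb²x(2aL-(3a+b)x)/(2L³EI)  [x≤a] = -5·(4/3)²·(4/5)·(2·(8/3)·4-(3·(8/3)+(4/3))·(4/5))/(2·4³·200000) = -13/3375000 rad
Load 2 — point force P=12 kN at a=8/5 m (b=L-a=12/5):
  θ_2 = -Pb²x(2aL-(3a+b)x)/(2L³EI)  [x≤a] = -12·(12/5)²·(4/5)·(2·(8/5)·4-(3·(8/5)+(12/5))·(4/5))/(2·4³·200000) = -297/19531250 rad
Load 3 — uniform load w=-9 kN/m over full span:
  θ_3 = -wx(L-x)(L-2x)/(12EI) = -(-9)·(4/5)·(4-(4/5))·(4-2·(4/5))/(12·200000) = 9/390625 rad
Superposition: θ = Σ θ_i = 8399/2109375000 rad ≈ 0.000004 rad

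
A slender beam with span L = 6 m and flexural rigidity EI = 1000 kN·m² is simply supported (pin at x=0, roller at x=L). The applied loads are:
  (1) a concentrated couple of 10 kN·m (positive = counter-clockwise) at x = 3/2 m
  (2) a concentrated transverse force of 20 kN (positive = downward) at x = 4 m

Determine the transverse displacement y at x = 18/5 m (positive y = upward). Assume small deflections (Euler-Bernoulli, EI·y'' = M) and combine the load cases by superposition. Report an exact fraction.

y(18/5) = -121/2000 m

Load 1 — applied couple M₀=10 kN·m at a=3/2 m (b=L-a=9/2):
  y_1 = (M₀x³/(6L)-M₀(x-a)²/2+C₁x)/EI  [x>a] with C₁=M₀(3b²-L²)/(6L)=55/8 = (10·(18/5)³/(6·6)-10·((18/5)-(3/2))²/2+(55/8)·(18/5))/1000 = 783/50000 m
Load 2 — point force P=20 kN at a=4 m (b=L-a=2):
  y_2 = -Pbx(L²-b²-x²)/(6LEI)  [x≤a] = -20·2·(18/5)·(6²-2²-(18/5)²)/(6·6·1000) = -238/3125 m
Superposition: y = Σ y_i = -121/2000 m ≈ -0.060500 m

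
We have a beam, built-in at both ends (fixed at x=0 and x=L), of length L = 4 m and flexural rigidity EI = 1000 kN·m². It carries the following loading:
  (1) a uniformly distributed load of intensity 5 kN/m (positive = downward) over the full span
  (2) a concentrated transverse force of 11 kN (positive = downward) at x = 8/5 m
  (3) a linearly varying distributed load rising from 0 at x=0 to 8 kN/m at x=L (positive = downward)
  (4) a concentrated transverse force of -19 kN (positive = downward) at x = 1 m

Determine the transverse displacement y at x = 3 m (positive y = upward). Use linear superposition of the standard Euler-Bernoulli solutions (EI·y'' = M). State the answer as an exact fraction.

y(3) = -3557/960000 m

Load 1 — uniform load w=5 kN/m over full span:
  y_1 = -wx²(L-x)²/(24EI) = -5·3²·(4-3)²/(24·1000) = -3/1600 m
Load 2 — point force P=11 kN at a=8/5 m (b=L-a=12/5):
  y_2 = -Pa²(L-x)²(3bL-(3b+a)(L-x))/(6L³EI)  [x>a] = -11·(8/5)²·(4-3)²·(3·(12/5)·4-(3·(12/5)+(8/5))·(4-3))/(6·4³·1000) = -11/7500 m
Load 3 — triangular load w₀=8 kN/m (0→w₀ over full span):
  y_3 = -w₀x²(L-x)²(x+2L)/(120LEI) = -8·3²·(4-3)²·(3+2·4)/(120·4·1000) = -33/20000 m
Load 4 — point force P=-19 kN at a=1 m (b=L-a=3):
  y_4 = -Pa²(L-x)²(3bL-(3b+a)(L-x))/(6L³EI)  [x>a] = -(-19)·1²·(4-3)²·(3·3·4-(3·3+1)·(4-3))/(6·4³·1000) = 247/192000 m
Superposition: y = Σ y_i = -3557/960000 m ≈ -0.003705 m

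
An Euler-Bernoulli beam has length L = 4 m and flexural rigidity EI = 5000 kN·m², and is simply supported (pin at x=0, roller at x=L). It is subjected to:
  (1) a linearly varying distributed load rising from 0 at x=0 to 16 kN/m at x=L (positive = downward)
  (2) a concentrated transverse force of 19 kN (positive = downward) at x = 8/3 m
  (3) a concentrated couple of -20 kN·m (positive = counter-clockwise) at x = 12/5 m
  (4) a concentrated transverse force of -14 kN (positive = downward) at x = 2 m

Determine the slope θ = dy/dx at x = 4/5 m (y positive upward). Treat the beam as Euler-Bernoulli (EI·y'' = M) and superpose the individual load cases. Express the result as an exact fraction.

Load 1 — triangular load w₀=16 kN/m (0→w₀ over full span):
  θ_1 = -w₀(7L⁴-30L²x²+15x⁴)/(360LEI) = -16·(7·4⁴-30·4²·(4/5)²+15·(4/5)⁴)/(360·4·5000) = -11648/3515625 rad
Load 2 — point force P=19 kN at a=8/3 m (b=L-a=4/3):
  θ_2 = -Pb(L²-b²-3x²)/(6LEI)  [x≤a] = -19·(4/3)·(4²-(4/3)²-3·(4/5)²)/(6·4·5000) = -3287/1265625 rad
Load 3 — applied couple M₀=-20 kN·m at a=12/5 m (b=L-a=8/5):
  θ_3 = (M₀x²/(2L)+C₁)/EI  [x≤a] with C₁=M₀(3b²-L²)/(6L)=104/15 = ((-20)·(4/5)²/(2·4)+(104/15))/5000 = 2/1875 rad
Load 4 — point force P=-14 kN at a=2 m (b=L-a=2):
  θ_4 = -Pb(L²-b²-3x²)/(6LEI)  [x≤a] = -(-14)·2·(4²-2²-3·(4/5)²)/(6·4·5000) = 147/62500 rad
Superposition: θ = Σ θ_i = -315353/126562500 rad ≈ -0.002492 rad

θ(4/5) = -315353/126562500 rad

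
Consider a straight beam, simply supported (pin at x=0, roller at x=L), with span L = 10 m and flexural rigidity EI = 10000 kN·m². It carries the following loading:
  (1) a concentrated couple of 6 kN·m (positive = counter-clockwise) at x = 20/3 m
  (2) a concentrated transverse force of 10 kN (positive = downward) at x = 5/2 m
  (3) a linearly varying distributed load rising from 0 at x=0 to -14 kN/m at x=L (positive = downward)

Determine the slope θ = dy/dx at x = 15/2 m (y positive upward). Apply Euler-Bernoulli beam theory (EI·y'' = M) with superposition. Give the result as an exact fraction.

Load 1 — applied couple M₀=6 kN·m at a=20/3 m (b=L-a=10/3):
  θ_1 = (M₀x²/(2L)-M₀(x-a)+C₁)/EI  [x>a] with C₁=M₀(3b²-L²)/(6L)=-20/3 = (6·(15/2)²/(2·10)-6·((15/2)-(20/3))+(-20/3))/10000 = 1/1920 rad
Load 2 — point force P=10 kN at a=5/2 m (b=L-a=15/2):
  θ_2 = -Pa(2L²-6Lx+3x²+a²)/(6LEI)  [x>a] = -10·(5/2)·(2·10²-6·10·(15/2)+3·(15/2)²+(5/2)²)/(6·10·10000) = 1/320 rad
Load 3 — triangular load w₀=-14 kN/m (0→w₀ over full span):
  θ_3 = -w₀(7L⁴-30L²x²+15x⁴)/(360LEI) = -(-14)·(7·10⁴-30·10²·(15/2)²+15·(15/2)⁴)/(360·10·10000) = -9191/460800 rad
Superposition: θ = Σ θ_i = -7511/460800 rad ≈ -0.016300 rad

θ(15/2) = -7511/460800 rad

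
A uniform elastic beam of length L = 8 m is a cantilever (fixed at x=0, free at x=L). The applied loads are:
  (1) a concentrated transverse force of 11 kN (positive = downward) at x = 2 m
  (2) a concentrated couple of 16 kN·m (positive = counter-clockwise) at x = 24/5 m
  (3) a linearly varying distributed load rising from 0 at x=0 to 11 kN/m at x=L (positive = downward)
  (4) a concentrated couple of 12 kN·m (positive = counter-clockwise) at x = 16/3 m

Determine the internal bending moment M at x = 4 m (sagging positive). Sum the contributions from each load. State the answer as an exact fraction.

Load 1 — point force P=11 kN at a=2 m (b=L-a=6):
  M_1 = 0  [x>a] = 0 kN·m
Load 2 — applied couple M₀=16 kN·m at a=24/5 m (b=L-a=16/5):
  M_2 = M₀  [x≤a] = 16 = 16 kN·m
Load 3 — triangular load w₀=11 kN/m (0→w₀ over full span):
  M_3 = w₀Lx/2 - w₀L²/3 - w₀x³/(6L) = 11·8·4/2 - 11·8²/3 - 11·4³/(6·8) = -220/3 kN·m
Load 4 — applied couple M₀=12 kN·m at a=16/3 m (b=L-a=8/3):
  M_4 = M₀  [x≤a] = 12 = 12 kN·m
Superposition: M = Σ M_i = -136/3 kN·m ≈ -45.333333 kN·m

M(4) = -136/3 kN·m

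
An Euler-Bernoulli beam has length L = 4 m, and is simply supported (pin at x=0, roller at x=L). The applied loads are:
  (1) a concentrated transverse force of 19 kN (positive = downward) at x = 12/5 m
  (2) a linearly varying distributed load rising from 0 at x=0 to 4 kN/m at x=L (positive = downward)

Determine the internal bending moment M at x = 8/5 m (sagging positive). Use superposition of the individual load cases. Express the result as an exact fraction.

M(8/5) = 1968/125 kN·m

Load 1 — point force P=19 kN at a=12/5 m (b=L-a=8/5):
  M_1 = Pbx/L  [x≤a] = 19·(8/5)·(8/5)/4 = 304/25 kN·m
Load 2 — triangular load w₀=4 kN/m (0→w₀ over full span):
  M_2 = w₀Lx/6 - w₀x³/(6L) = 4·4·(8/5)/6 - 4·(8/5)³/(6·4) = 448/125 kN·m
Superposition: M = Σ M_i = 1968/125 kN·m ≈ 15.744000 kN·m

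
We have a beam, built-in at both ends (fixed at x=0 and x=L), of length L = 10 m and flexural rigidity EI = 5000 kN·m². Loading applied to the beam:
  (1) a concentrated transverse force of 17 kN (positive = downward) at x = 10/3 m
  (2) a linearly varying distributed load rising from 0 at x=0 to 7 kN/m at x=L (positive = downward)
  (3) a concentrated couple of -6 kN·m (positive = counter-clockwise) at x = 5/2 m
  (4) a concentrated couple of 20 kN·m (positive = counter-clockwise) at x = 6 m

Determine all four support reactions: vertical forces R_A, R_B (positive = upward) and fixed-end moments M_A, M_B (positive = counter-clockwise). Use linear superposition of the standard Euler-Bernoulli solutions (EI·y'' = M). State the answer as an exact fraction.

R_A = 136607/5400 kN, M_A = 60527/1080 kN·m, R_B = 144193/5400 kN, M_B = -50833/1080 kN·m

Load 1 — point force P=17 kN at a=10/3 m (b=L-a=20/3):
  R_A = Pb²(3a+b)/L³ = 17·(20/3)²·(3·(10/3)+(20/3))/10³ = 340/27 kN
  M_A = Pab²/L² = 17·(10/3)·(20/3)²/10² = 680/27 kN·m
  R_B = Pa²(a+3b)/L³ = 17·(10/3)²·((10/3)+3·(20/3))/10³ = 119/27 kN
  M_B = -Pa²b/L² = -17·(10/3)²·(20/3)/10² = -340/27 kN·m
Load 2 — triangular load w₀=7 kN/m (0→w₀ over full span):
  R_A = 3w₀L/20 = 3·7·10/20 = 21/2 kN
  M_A = w₀L²/30 = 7·10²/30 = 70/3 kN·m
  R_B = 7w₀L/20 = 7·7·10/20 = 49/2 kN
  M_B = -w₀L²/20 = -7·10²/20 = -35 kN·m
Load 3 — applied couple M₀=-6 kN·m at a=5/2 m (b=L-a=15/2):
  R_A = 6M₀ab/L³ = 6·(-6)·(5/2)·(15/2)/10³ = -27/40 kN
  M_A = M₀b(2a-b)/L² = (-6)·(15/2)·(2·(5/2)-(15/2))/10² = 9/8 kN·m
  R_B = -6M₀ab/L³ = -6·(-6)·(5/2)·(15/2)/10³ = 27/40 kN
  M_B = M₀a(2b-a)/L² = (-6)·(5/2)·(2·(15/2)-(5/2))/10² = -15/8 kN·m
Load 4 — applied couple M₀=20 kN·m at a=6 m (b=L-a=4):
  R_A = 6M₀ab/L³ = 6·20·6·4/10³ = 72/25 kN
  M_A = M₀b(2a-b)/L² = 20·4·(2·6-4)/10² = 32/5 kN·m
  R_B = -6M₀ab/L³ = -6·20·6·4/10³ = -72/25 kN
  M_B = M₀a(2b-a)/L² = 20·6·(2·4-6)/10² = 12/5 kN·m
Superposition: R_A = 136607/5400 kN, M_A = 60527/1080 kN·m, R_B = 144193/5400 kN, M_B = -50833/1080 kN·m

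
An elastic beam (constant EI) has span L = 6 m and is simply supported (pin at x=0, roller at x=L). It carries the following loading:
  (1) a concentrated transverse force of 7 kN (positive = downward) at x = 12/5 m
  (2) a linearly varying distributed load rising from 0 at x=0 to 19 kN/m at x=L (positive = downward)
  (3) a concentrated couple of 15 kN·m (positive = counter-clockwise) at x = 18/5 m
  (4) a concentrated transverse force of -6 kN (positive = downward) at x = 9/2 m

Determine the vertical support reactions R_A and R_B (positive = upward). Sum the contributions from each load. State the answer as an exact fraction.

Load 1 — point force P=7 kN at a=12/5 m (b=L-a=18/5):
  R_A = Pb/L = 7·(18/5)/6 = 21/5 kN
  R_B = Pa/L = 7·(12/5)/6 = 14/5 kN
Load 2 — triangular load w₀=19 kN/m (0→w₀ over full span):
  R_A = w₀L/6 = 19·6/6 = 19 kN
  R_B = w₀L/3 = 19·6/3 = 38 kN
Load 3 — applied couple M₀=15 kN·m at a=18/5 m (b=L-a=12/5):
  R_A = M₀/L = 15/6 = 5/2 kN
  R_B = -M₀/L = -15/6 = -5/2 kN
Load 4 — point force P=-6 kN at a=9/2 m (b=L-a=3/2):
  R_A = Pb/L = (-6)·(3/2)/6 = -3/2 kN
  R_B = Pa/L = (-6)·(9/2)/6 = -9/2 kN
Superposition: R_A = 121/5 kN, R_B = 169/5 kN

R_A = 121/5 kN, R_B = 169/5 kN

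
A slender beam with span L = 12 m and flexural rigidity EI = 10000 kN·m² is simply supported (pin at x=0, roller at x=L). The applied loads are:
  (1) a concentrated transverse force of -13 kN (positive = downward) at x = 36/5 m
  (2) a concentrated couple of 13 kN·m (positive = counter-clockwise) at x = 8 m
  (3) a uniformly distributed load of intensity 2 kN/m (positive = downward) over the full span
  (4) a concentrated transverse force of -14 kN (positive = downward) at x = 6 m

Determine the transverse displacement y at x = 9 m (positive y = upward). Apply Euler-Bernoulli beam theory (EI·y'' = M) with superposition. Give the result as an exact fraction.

y(9) = 255199/10000000 m

Load 1 — point force P=-13 kN at a=36/5 m (b=L-a=24/5):
  y_1 = -Pa(L-x)(2Lx-a²-x²)/(6LEI)  [x>a] = -(-13)·(36/5)·(12-9)·(2·12·9-(36/5)²-9²)/(6·12·10000) = 81081/2500000 m
Load 2 — applied couple M₀=13 kN·m at a=8 m (b=L-a=4):
  y_2 = (M₀x³/(6L)-M₀(x-a)²/2+C₁x)/EI  [x>a] with C₁=M₀(3b²-L²)/(6L)=-52/3 = (13·9³/(6·12)-13·(9-8)²/2+(-52/3)·9)/10000 = -247/80000 m
Load 3 — uniform load w=2 kN/m over full span:
  y_3 = -wx(L³-2Lx²+x³)/(24EI) = -2·9·(12³-2·12·9²+9³)/(24·10000) = -1539/40000 m
Load 4 — point force P=-14 kN at a=6 m (b=L-a=6):
  y_4 = -Pa(L-x)(2Lx-a²-x²)/(6LEI)  [x>a] = -(-14)·6·(12-9)·(2·12·9-6²-9²)/(6·12·10000) = 693/20000 m
Superposition: y = Σ y_i = 255199/10000000 m ≈ 0.025520 m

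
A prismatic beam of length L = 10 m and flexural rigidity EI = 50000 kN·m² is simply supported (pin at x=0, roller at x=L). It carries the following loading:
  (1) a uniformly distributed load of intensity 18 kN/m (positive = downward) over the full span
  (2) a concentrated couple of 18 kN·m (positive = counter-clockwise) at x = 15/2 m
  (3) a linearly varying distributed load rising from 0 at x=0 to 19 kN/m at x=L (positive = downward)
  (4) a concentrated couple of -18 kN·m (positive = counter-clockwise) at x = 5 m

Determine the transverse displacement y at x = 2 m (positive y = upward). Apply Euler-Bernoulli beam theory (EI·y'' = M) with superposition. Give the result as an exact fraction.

y(2) = -636877/15000000 m

Load 1 — uniform load w=18 kN/m over full span:
  y_1 = -wx(L³-2Lx²+x³)/(24EI) = -18·2·(10³-2·10·2²+2³)/(24·50000) = -87/3125 m
Load 2 — applied couple M₀=18 kN·m at a=15/2 m (b=L-a=5/2):
  y_2 = (M₀x³/(6L)+C₁x)/EI  [x≤a] with C₁=M₀(3b²-L²)/(6L)=-195/8 = (18·2³/(6·10)+(-195/8)·2)/50000 = -927/1000000 m
Load 3 — triangular load w₀=19 kN/m (0→w₀ over full span):
  y_3 = -w₀x(7L⁴-10L²x²+3x⁴)/(360LEI) = -19·2·(7·10⁴-10·10²·2²+3·2⁴)/(360·10·50000) = -3268/234375 m
Load 4 — applied couple M₀=-18 kN·m at a=5 m (b=L-a=5):
  y_4 = (M₀x³/(6L)+C₁x)/EI  [x≤a] with C₁=M₀(3b²-L²)/(6L)=15/2 = ((-18)·2³/(6·10)+(15/2)·2)/50000 = 63/250000 m
Superposition: y = Σ y_i = -636877/15000000 m ≈ -0.042458 m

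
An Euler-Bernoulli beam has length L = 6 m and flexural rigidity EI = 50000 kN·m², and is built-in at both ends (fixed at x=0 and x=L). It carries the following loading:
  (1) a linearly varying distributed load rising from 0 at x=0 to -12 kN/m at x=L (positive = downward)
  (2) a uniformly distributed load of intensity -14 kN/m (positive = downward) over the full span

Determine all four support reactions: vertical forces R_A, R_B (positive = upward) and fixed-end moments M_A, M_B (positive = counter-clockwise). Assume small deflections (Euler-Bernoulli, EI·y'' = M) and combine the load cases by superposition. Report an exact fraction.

R_A = -264/5 kN, M_A = -282/5 kN·m, R_B = -336/5 kN, M_B = 318/5 kN·m

Load 1 — triangular load w₀=-12 kN/m (0→w₀ over full span):
  R_A = 3w₀L/20 = 3·(-12)·6/20 = -54/5 kN
  M_A = w₀L²/30 = (-12)·6²/30 = -72/5 kN·m
  R_B = 7w₀L/20 = 7·(-12)·6/20 = -126/5 kN
  M_B = -w₀L²/20 = -(-12)·6²/20 = 108/5 kN·m
Load 2 — uniform load w=-14 kN/m over full span:
  R_A = wL/2 = (-14)·6/2 = -42 kN
  M_A = wL²/12 = (-14)·6²/12 = -42 kN·m
  R_B = wL/2 = (-14)·6/2 = -42 kN
  M_B = -wL²/12 = -(-14)·6²/12 = 42 kN·m
Superposition: R_A = -264/5 kN, M_A = -282/5 kN·m, R_B = -336/5 kN, M_B = 318/5 kN·m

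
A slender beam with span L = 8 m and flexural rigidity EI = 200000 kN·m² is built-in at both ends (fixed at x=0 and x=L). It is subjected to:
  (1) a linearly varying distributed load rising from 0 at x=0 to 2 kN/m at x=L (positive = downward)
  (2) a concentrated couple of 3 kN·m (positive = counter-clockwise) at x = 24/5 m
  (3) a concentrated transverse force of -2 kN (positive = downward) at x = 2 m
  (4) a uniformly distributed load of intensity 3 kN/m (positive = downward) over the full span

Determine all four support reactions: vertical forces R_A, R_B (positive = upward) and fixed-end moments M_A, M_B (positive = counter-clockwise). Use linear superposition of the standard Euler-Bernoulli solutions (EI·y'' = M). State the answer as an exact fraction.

Load 1 — triangular load w₀=2 kN/m (0→w₀ over full span):
  R_A = 3w₀L/20 = 3·2·8/20 = 12/5 kN
  M_A = w₀L²/30 = 2·8²/30 = 64/15 kN·m
  R_B = 7w₀L/20 = 7·2·8/20 = 28/5 kN
  M_B = -w₀L²/20 = -2·8²/20 = -32/5 kN·m
Load 2 — applied couple M₀=3 kN·m at a=24/5 m (b=L-a=16/5):
  R_A = 6M₀ab/L³ = 6·3·(24/5)·(16/5)/8³ = 27/50 kN
  M_A = M₀b(2a-b)/L² = 3·(16/5)·(2·(24/5)-(16/5))/8² = 24/25 kN·m
  R_B = -6M₀ab/L³ = -6·3·(24/5)·(16/5)/8³ = -27/50 kN
  M_B = M₀a(2b-a)/L² = 3·(24/5)·(2·(16/5)-(24/5))/8² = 9/25 kN·m
Load 3 — point force P=-2 kN at a=2 m (b=L-a=6):
  R_A = Pb²(3a+b)/L³ = (-2)·6²·(3·2+6)/8³ = -27/16 kN
  M_A = Pab²/L² = (-2)·2·6²/8² = -9/4 kN·m
  R_B = Pa²(a+3b)/L³ = (-2)·2²·(2+3·6)/8³ = -5/16 kN
  M_B = -Pa²b/L² = -(-2)·2²·6/8² = 3/4 kN·m
Load 4 — uniform load w=3 kN/m over full span:
  R_A = wL/2 = 3·8/2 = 12 kN
  M_A = wL²/12 = 3·8²/12 = 16 kN·m
  R_B = wL/2 = 3·8/2 = 12 kN
  M_B = -wL²/12 = -3·8²/12 = -16 kN·m
Superposition: R_A = 5301/400 kN, M_A = 5693/300 kN·m, R_B = 6699/400 kN, M_B = -2129/100 kN·m

R_A = 5301/400 kN, M_A = 5693/300 kN·m, R_B = 6699/400 kN, M_B = -2129/100 kN·m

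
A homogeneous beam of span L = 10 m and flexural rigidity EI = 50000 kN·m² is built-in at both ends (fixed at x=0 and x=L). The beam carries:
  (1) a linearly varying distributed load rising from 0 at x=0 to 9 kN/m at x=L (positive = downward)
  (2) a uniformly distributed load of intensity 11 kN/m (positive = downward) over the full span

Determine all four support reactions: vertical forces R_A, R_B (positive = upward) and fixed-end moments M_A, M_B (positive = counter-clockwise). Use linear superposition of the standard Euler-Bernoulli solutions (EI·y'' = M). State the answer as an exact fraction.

R_A = 137/2 kN, M_A = 365/3 kN·m, R_B = 173/2 kN, M_B = -410/3 kN·m

Load 1 — triangular load w₀=9 kN/m (0→w₀ over full span):
  R_A = 3w₀L/20 = 3·9·10/20 = 27/2 kN
  M_A = w₀L²/30 = 9·10²/30 = 30 kN·m
  R_B = 7w₀L/20 = 7·9·10/20 = 63/2 kN
  M_B = -w₀L²/20 = -9·10²/20 = -45 kN·m
Load 2 — uniform load w=11 kN/m over full span:
  R_A = wL/2 = 11·10/2 = 55 kN
  M_A = wL²/12 = 11·10²/12 = 275/3 kN·m
  R_B = wL/2 = 11·10/2 = 55 kN
  M_B = -wL²/12 = -11·10²/12 = -275/3 kN·m
Superposition: R_A = 137/2 kN, M_A = 365/3 kN·m, R_B = 173/2 kN, M_B = -410/3 kN·m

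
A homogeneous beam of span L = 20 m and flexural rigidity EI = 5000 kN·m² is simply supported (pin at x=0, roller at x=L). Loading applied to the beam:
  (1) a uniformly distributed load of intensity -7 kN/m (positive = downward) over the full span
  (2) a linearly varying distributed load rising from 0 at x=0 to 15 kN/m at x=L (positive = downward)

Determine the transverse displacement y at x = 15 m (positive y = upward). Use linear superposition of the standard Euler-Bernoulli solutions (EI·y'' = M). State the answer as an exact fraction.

Load 1 — uniform load w=-7 kN/m over full span:
  y_1 = -wx(L³-2Lx²+x³)/(24EI) = -(-7)·15·(20³-2·20·15²+15³)/(24·5000) = 133/64 m
Load 2 — triangular load w₀=15 kN/m (0→w₀ over full span):
  y_2 = -w₀x(7L⁴-10L²x²+3x⁴)/(360LEI) = -15·15·(7·20⁴-10·20²·15²+3·15⁴)/(360·20·5000) = -595/256 m
Superposition: y = Σ y_i = -63/256 m ≈ -0.246094 m

y(15) = -63/256 m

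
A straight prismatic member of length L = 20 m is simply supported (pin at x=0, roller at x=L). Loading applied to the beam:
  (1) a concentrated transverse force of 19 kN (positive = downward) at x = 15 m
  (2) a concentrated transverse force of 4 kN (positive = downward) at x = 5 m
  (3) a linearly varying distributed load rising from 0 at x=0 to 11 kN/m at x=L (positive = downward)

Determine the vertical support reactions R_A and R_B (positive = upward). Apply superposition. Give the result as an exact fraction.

R_A = 533/12 kN, R_B = 1063/12 kN

Load 1 — point force P=19 kN at a=15 m (b=L-a=5):
  R_A = Pb/L = 19·5/20 = 19/4 kN
  R_B = Pa/L = 19·15/20 = 57/4 kN
Load 2 — point force P=4 kN at a=5 m (b=L-a=15):
  R_A = Pb/L = 4·15/20 = 3 kN
  R_B = Pa/L = 4·5/20 = 1 kN
Load 3 — triangular load w₀=11 kN/m (0→w₀ over full span):
  R_A = w₀L/6 = 11·20/6 = 110/3 kN
  R_B = w₀L/3 = 11·20/3 = 220/3 kN
Superposition: R_A = 533/12 kN, R_B = 1063/12 kN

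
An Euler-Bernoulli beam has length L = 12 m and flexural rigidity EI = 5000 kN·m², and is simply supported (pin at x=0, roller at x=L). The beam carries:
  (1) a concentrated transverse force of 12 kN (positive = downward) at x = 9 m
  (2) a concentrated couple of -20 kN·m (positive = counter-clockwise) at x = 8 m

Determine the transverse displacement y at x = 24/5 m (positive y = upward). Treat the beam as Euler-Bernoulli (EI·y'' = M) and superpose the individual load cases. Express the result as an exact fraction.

Load 1 — point force P=12 kN at a=9 m (b=L-a=3):
  y_1 = -Pbx(L²-b²-x²)/(6LEI)  [x≤a] = -12·3·(24/5)·(12²-3²-(24/5)²)/(6·12·5000) = -8397/156250 m
Load 2 — applied couple M₀=-20 kN·m at a=8 m (b=L-a=4):
  y_2 = (M₀x³/(6L)+C₁x)/EI  [x≤a] with C₁=M₀(3b²-L²)/(6L)=80/3 = ((-20)·(24/5)³/(6·12)+(80/3)·(24/5))/5000 = 304/15625 m
Superposition: y = Σ y_i = -5357/156250 m ≈ -0.034285 m

y(24/5) = -5357/156250 m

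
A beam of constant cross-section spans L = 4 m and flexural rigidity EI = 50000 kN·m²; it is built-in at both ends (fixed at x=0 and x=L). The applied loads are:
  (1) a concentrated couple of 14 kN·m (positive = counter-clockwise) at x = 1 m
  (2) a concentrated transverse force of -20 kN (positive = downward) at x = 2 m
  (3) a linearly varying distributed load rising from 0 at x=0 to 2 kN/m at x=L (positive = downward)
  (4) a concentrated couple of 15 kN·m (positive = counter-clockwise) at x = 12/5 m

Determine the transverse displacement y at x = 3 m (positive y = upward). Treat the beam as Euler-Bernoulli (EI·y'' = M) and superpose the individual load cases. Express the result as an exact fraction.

Load 1 — applied couple M₀=14 kN·m at a=1 m (b=L-a=3):
  y_1 = (R_Ax³/6 - M_Ax²/2 - M₀(x-a)²/2)/EI  [x>a] with R_A=63/16, M_A=-21/8 = ((63/16)·3³/6 - (-21/8)·3²/2 - 14·(3-1)²/2)/50000 = 49/1600000 m
Load 2 — point force P=-20 kN at a=2 m (b=L-a=2):
  y_2 = -Pa²(L-x)²(3bL-(3b+a)(L-x))/(6L³EI)  [x>a] = -(-20)·2²·(4-3)²·(3·2·4-(3·2+2)·(4-3))/(6·4³·50000) = 1/15000 m
Load 3 — triangular load w₀=2 kN/m (0→w₀ over full span):
  y_3 = -w₀x²(L-x)²(x+2L)/(120LEI) = -2·3²·(4-3)²·(3+2·4)/(120·4·50000) = -33/4000000 m
Load 4 — applied couple M₀=15 kN·m at a=12/5 m (b=L-a=8/5):
  y_4 = (R_Ax³/6 - M_Ax²/2 - M₀(x-a)²/2)/EI  [x>a] with R_A=27/5, M_A=24/5 = ((27/5)·3³/6 - (24/5)·3²/2 - 15·(3-(12/5))²/2)/50000 = 0 m
Superposition: y = Σ y_i = 2137/24000000 m ≈ 0.000089 m

y(3) = 2137/24000000 m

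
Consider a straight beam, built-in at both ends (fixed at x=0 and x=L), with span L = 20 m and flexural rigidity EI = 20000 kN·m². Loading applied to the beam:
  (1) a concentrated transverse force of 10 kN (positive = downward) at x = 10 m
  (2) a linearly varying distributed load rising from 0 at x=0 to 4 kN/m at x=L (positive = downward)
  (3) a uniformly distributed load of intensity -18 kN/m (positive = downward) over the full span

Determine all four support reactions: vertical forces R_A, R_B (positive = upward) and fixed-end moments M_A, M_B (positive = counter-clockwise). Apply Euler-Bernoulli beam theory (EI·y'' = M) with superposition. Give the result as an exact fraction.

R_A = -163 kN, M_A = -1565/3 kN·m, R_B = -147 kN, M_B = 495 kN·m

Load 1 — point force P=10 kN at a=10 m (b=L-a=10):
  R_A = Pb²(3a+b)/L³ = 10·10²·(3·10+10)/20³ = 5 kN
  M_A = Pab²/L² = 10·10·10²/20² = 25 kN·m
  R_B = Pa²(a+3b)/L³ = 10·10²·(10+3·10)/20³ = 5 kN
  M_B = -Pa²b/L² = -10·10²·10/20² = -25 kN·m
Load 2 — triangular load w₀=4 kN/m (0→w₀ over full span):
  R_A = 3w₀L/20 = 3·4·20/20 = 12 kN
  M_A = w₀L²/30 = 4·20²/30 = 160/3 kN·m
  R_B = 7w₀L/20 = 7·4·20/20 = 28 kN
  M_B = -w₀L²/20 = -4·20²/20 = -80 kN·m
Load 3 — uniform load w=-18 kN/m over full span:
  R_A = wL/2 = (-18)·20/2 = -180 kN
  M_A = wL²/12 = (-18)·20²/12 = -600 kN·m
  R_B = wL/2 = (-18)·20/2 = -180 kN
  M_B = -wL²/12 = -(-18)·20²/12 = 600 kN·m
Superposition: R_A = -163 kN, M_A = -1565/3 kN·m, R_B = -147 kN, M_B = 495 kN·m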